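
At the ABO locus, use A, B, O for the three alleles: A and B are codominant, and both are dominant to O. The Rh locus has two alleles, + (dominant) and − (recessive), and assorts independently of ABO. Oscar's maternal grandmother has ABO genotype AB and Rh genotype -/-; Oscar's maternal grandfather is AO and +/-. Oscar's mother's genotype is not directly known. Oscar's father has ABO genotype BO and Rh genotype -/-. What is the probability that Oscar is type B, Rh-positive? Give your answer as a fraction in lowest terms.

Oscar's mother's ABO genotype from AB × AO: 1/4 AA, 1/4 AB, 1/4 AO, 1/4 BO.
Crossing each possibility with the father BO and summing P(type B): 1/4·0 + 1/4·1/2 + 1/4·1/4 + 1/4·3/4 = 3/8.
Similarly for Rh via the mother's Rh distribution: P(Rh+) = 1/4.
Independent loci: 3/8 × 1/4 = 3/32.

3/32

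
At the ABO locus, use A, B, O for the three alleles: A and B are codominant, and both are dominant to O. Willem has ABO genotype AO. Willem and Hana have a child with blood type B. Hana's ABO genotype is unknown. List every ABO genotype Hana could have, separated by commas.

AB, BB, BO

For each candidate genotype of Hana, check whether crossing it with AO can produce every observed child phenotype.
  AA → possible child types {A} ✗
  AB → possible child types {A, B, AB} ✓
  AO → possible child types {O, A} ✗
  BB → possible child types {B, AB} ✓
  BO → possible child types {O, A, B, AB} ✓
  OO → possible child types {O, A} ✗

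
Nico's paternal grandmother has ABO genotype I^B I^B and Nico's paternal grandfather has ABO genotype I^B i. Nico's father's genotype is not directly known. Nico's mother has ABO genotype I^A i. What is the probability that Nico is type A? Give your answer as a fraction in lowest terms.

Nico's father's ABO genotype from I^B I^B × I^B i: 1/2 I^B I^B, 1/2 I^B i.
Crossing each possibility with the mother I^A i and summing P(type A): 1/2·0 + 1/2·1/4 = 1/8.

1/8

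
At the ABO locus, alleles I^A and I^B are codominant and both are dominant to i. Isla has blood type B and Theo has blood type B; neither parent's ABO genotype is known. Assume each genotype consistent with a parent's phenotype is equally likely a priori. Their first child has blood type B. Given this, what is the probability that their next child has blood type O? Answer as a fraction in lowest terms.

Possible genotypes: Isla ∈ {I^B I^B, I^B i}; Theo ∈ {I^B I^B, I^B i}.
Weight each parental genotype pair by prior × P(type-B child):
  I^B I^B × I^B I^B: posterior weight 4/15; P(next child type O) = 0.
  I^B I^B × I^B i: posterior weight 4/15; P(next child type O) = 0.
  I^B i × I^B I^B: posterior weight 4/15; P(next child type O) = 0.
  I^B i × I^B i: posterior weight 1/5; P(next child type O) = 1/4.
Weighted sum = 1/20.

1/20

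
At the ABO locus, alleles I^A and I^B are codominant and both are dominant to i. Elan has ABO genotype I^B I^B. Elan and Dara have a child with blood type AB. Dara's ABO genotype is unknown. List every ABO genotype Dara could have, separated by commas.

For each candidate genotype of Dara, check whether crossing it with I^B I^B can produce every observed child phenotype.
  I^A I^A → possible child types {AB} ✓
  I^A I^B → possible child types {B, AB} ✓
  I^A i → possible child types {B, AB} ✓
  I^B I^B → possible child types {B} ✗
  I^B i → possible child types {B} ✗
  i i → possible child types {B} ✗

I^A I^A, I^A I^B, I^A i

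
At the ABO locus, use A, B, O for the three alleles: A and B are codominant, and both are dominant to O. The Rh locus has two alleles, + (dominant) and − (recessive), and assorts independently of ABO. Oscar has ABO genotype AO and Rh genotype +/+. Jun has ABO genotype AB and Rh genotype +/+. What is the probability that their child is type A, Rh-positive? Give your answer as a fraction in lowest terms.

1/2

ABO cross AO × AB → offspring phenotypes: 1/2 A, 1/4 B, 1/4 AB.
Rh cross +/+ × +/+ → 1 Rh+.
Independent loci: P(type A, Rh-positive) = 1/2 × 1 = 1/2.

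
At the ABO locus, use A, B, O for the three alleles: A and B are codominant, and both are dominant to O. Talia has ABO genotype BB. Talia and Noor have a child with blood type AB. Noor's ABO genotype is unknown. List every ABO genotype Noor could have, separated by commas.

AA, AB, AO

For each candidate genotype of Noor, check whether crossing it with BB can produce every observed child phenotype.
  AA → possible child types {AB} ✓
  AB → possible child types {B, AB} ✓
  AO → possible child types {B, AB} ✓
  BB → possible child types {B} ✗
  BO → possible child types {B} ✗
  OO → possible child types {B} ✗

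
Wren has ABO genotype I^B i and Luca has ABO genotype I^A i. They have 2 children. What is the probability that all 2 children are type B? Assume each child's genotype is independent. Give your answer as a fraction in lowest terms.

ABO cross I^B i × I^A i → 1/4 O, 1/4 A, 1/4 B, 1/4 AB.
So P(type B) = 1/4 per child.
All 2 independent: (1/4)^2 = 1/16.

1/16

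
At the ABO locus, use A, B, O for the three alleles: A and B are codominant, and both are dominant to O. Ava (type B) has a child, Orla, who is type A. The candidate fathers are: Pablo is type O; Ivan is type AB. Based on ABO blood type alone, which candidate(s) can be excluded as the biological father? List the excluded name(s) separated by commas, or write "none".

Pablo

A candidate is excluded only if no genotype consistent with his phenotype could produce a type A child with a type B mother.
Pablo (type O): no genotype consistent with that phenotype can produce a type-A child with a type-B mother.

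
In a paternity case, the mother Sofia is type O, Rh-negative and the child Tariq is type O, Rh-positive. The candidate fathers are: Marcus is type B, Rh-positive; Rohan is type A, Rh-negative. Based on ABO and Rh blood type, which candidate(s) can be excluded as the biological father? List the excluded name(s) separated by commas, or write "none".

A candidate is excluded only if no genotype consistent with his phenotype could produce a type O, Rh-positive child with a type O, Rh-negative mother.
Rohan (type A, Rh-): no genotype consistent with that phenotype can produce a type-O Rh+ child with a type-O mother.

Rohan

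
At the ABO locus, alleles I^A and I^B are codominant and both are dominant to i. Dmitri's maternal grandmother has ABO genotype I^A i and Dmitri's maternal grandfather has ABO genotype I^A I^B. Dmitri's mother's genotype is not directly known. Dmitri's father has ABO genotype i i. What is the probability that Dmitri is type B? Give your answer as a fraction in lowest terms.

1/4

Dmitri's mother's ABO genotype from I^A i × I^A I^B: 1/4 I^A I^A, 1/4 I^A I^B, 1/4 I^A i, 1/4 I^B i.
Crossing each possibility with the father i i and summing P(type B): 1/4·0 + 1/4·1/2 + 1/4·0 + 1/4·1/2 = 1/4.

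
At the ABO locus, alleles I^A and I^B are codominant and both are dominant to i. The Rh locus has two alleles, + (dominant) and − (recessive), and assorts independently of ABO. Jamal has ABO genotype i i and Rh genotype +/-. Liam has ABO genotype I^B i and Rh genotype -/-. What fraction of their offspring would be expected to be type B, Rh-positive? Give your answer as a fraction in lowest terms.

ABO cross i i × I^B i → offspring phenotypes: 1/2 O, 1/2 B.
Rh cross +/- × -/- → 1/2 Rh+, 1/2 Rh-.
Independent loci: P(type B, Rh-positive) = 1/2 × 1/2 = 1/4.

1/4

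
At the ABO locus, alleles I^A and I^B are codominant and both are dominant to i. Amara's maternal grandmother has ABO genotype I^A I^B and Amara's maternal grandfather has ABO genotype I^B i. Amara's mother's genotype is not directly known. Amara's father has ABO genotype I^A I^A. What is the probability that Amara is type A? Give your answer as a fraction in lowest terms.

1/2

Amara's mother's ABO genotype from I^A I^B × I^B i: 1/4 I^A I^B, 1/4 I^A i, 1/4 I^B I^B, 1/4 I^B i.
Crossing each possibility with the father I^A I^A and summing P(type A): 1/4·1/2 + 1/4·1 + 1/4·0 + 1/4·1/2 = 1/2.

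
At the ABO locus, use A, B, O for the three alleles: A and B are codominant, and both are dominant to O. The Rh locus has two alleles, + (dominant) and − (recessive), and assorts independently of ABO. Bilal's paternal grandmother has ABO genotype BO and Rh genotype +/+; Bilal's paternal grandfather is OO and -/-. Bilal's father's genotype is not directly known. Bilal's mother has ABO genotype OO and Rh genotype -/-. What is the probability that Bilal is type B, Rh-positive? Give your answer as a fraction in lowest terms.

Bilal's father's ABO genotype from BO × OO: 1/2 BO, 1/2 OO.
Crossing each possibility with the mother OO and summing P(type B): 1/2·1/2 + 1/2·0 = 1/4.
Similarly for Rh via the father's Rh distribution: P(Rh+) = 1/2.
Independent loci: 1/4 × 1/2 = 1/8.

1/8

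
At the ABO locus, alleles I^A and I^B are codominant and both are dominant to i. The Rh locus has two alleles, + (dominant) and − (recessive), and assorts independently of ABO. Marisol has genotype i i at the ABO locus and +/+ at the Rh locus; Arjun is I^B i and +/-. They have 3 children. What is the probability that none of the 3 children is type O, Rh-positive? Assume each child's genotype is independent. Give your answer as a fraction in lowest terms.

ABO cross i i × I^B i → 1/2 O, 1/2 B.
Rh cross +/+ × +/- → 1 Rh+; so P(type O, Rh-positive) = 1/2 × 1 = 1/2 per child.
P(not type O, Rh-positive) = 1/2 for one child; (1/2)^3 = 1/8.

1/8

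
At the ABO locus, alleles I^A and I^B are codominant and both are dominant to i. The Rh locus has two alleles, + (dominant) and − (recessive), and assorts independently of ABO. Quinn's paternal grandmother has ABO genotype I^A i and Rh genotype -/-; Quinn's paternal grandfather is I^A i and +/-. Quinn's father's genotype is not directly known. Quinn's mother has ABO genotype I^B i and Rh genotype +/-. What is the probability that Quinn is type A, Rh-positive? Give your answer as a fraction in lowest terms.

5/32

Quinn's father's ABO genotype from I^A i × I^A i: 1/4 I^A I^A, 1/2 I^A i, 1/4 i i.
Crossing each possibility with the mother I^B i and summing P(type A): 1/4·1/2 + 1/2·1/4 + 1/4·0 = 1/4.
Similarly for Rh via the father's Rh distribution: P(Rh+) = 5/8.
Independent loci: 1/4 × 5/8 = 5/32.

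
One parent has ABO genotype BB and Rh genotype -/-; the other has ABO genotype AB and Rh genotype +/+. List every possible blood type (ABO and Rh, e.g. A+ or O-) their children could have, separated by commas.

B+, AB+

Gametes from BB × AB give offspring ABO genotypes AB, BB, i.e. phenotypes B, AB.
Rh cross -/- × +/+ → phenotypes Rh+.
Combining independently: B+, AB+.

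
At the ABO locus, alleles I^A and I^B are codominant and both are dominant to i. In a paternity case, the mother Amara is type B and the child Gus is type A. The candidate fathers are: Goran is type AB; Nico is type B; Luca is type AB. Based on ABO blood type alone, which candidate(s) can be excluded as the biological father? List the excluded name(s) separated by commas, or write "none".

A candidate is excluded only if no genotype consistent with his phenotype could produce a type A child with a type B mother.
Nico (type B): no genotype consistent with that phenotype can produce a type-A child with a type-B mother.

Nico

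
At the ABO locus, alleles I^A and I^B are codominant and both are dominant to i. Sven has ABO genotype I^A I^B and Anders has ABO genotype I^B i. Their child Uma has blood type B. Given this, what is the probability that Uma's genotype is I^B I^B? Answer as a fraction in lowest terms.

Cross I^A I^B × I^B i → 1/4 I^A I^B, 1/4 I^A i, 1/4 I^B I^B, 1/4 I^B i.
Type-B genotypes among offspring: I^B I^B (1/4), I^B i (1/4); total 1/2.
P(I^B I^B | type B) = (1/4) / (1/2) = 1/2.

1/2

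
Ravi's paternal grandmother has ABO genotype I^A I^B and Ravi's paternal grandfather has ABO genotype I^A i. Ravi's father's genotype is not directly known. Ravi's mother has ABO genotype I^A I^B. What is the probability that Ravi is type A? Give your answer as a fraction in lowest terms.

3/8

Ravi's father's ABO genotype from I^A I^B × I^A i: 1/4 I^A I^A, 1/4 I^A I^B, 1/4 I^A i, 1/4 I^B i.
Crossing each possibility with the mother I^A I^B and summing P(type A): 1/4·1/2 + 1/4·1/4 + 1/4·1/2 + 1/4·1/4 = 3/8.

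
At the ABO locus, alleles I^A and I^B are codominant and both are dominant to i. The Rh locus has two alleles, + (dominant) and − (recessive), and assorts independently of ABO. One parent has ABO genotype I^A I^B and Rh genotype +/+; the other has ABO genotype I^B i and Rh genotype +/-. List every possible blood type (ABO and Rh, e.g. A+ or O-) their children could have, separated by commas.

Gametes from I^A I^B × I^B i give offspring ABO genotypes I^A I^B, I^A i, I^B I^B, I^B i, i.e. phenotypes A, B, AB.
Rh cross +/+ × +/- → phenotypes Rh+.
Combining independently: A+, B+, AB+.

A+, B+, AB+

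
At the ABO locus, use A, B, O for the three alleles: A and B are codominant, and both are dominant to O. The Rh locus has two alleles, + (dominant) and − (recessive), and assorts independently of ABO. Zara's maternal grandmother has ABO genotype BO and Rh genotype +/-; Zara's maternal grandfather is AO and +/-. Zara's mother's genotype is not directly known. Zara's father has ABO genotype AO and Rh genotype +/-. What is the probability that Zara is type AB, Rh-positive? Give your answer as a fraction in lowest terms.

Zara's mother's ABO genotype from BO × AO: 1/4 AB, 1/4 AO, 1/4 BO, 1/4 OO.
Crossing each possibility with the father AO and summing P(type AB): 1/4·1/4 + 1/4·0 + 1/4·1/4 + 1/4·0 = 1/8.
Similarly for Rh via the mother's Rh distribution: P(Rh+) = 3/4.
Independent loci: 1/8 × 3/4 = 3/32.

3/32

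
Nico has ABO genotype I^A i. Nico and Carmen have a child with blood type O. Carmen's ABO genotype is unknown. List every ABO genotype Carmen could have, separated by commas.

I^A i, I^B i, i i

For each candidate genotype of Carmen, check whether crossing it with I^A i can produce every observed child phenotype.
  I^A I^A → possible child types {A} ✗
  I^A I^B → possible child types {A, B, AB} ✗
  I^A i → possible child types {O, A} ✓
  I^B I^B → possible child types {B, AB} ✗
  I^B i → possible child types {O, A, B, AB} ✓
  i i → possible child types {O, A} ✓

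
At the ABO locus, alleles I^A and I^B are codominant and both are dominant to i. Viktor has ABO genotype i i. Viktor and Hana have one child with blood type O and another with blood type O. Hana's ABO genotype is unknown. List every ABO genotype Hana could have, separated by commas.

For each candidate genotype of Hana, check whether crossing it with i i can produce every observed child phenotype.
  I^A I^A → possible child types {A} ✗
  I^A I^B → possible child types {A, B} ✗
  I^A i → possible child types {O, A} ✓
  I^B I^B → possible child types {B} ✗
  I^B i → possible child types {O, B} ✓
  i i → possible child types {O} ✓

I^A i, I^B i, i i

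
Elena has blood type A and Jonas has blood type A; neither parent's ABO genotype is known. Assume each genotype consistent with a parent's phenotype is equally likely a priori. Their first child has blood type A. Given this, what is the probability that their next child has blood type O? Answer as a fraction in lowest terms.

Possible genotypes: Elena ∈ {AA, AO}; Jonas ∈ {AA, AO}.
Weight each parental genotype pair by prior × P(type-A child):
  AA × AA: posterior weight 4/15; P(next child type O) = 0.
  AA × AO: posterior weight 4/15; P(next child type O) = 0.
  AO × AA: posterior weight 4/15; P(next child type O) = 0.
  AO × AO: posterior weight 1/5; P(next child type O) = 1/4.
Weighted sum = 1/20.

1/20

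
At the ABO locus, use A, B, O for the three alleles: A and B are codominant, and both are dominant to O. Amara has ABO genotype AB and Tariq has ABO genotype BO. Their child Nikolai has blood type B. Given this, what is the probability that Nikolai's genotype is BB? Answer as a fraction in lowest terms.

Cross AB × BO → 1/4 AB, 1/4 AO, 1/4 BB, 1/4 BO.
Type-B genotypes among offspring: BB (1/4), BO (1/4); total 1/2.
P(BB | type B) = (1/4) / (1/2) = 1/2.

1/2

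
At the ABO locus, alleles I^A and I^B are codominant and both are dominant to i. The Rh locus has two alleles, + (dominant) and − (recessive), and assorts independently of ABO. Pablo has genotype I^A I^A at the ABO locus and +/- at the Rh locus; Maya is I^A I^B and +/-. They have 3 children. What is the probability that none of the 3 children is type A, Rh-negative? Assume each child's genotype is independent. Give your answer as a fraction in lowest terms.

ABO cross I^A I^A × I^A I^B → 1/2 A, 1/2 AB.
Rh cross +/- × +/- → 3/4 Rh+, 1/4 Rh-; so P(type A, Rh-negative) = 1/2 × 1/4 = 1/8 per child.
P(not type A, Rh-negative) = 7/8 for one child; (7/8)^3 = 343/512.

343/512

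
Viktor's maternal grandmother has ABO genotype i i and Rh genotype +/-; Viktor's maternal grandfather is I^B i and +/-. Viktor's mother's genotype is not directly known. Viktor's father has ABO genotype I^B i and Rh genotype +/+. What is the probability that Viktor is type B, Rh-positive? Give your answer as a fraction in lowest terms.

5/8

Viktor's mother's ABO genotype from i i × I^B i: 1/2 I^B i, 1/2 i i.
Crossing each possibility with the father I^B i and summing P(type B): 1/2·3/4 + 1/2·1/2 = 5/8.
Similarly for Rh via the mother's Rh distribution: P(Rh+) = 1.
Independent loci: 5/8 × 1 = 5/8.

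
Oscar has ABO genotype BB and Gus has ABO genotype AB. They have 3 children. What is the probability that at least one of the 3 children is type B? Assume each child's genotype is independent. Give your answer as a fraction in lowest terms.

7/8

ABO cross BB × AB → 1/2 B, 1/2 AB.
So P(type B) = 1/2 per child.
P(none) = (1/2)^3 = 1/8; P(at least one) = 1 − 1/8 = 7/8.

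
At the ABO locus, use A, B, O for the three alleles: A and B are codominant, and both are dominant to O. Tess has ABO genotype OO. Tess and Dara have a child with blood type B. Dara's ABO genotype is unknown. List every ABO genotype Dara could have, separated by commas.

AB, BB, BO

For each candidate genotype of Dara, check whether crossing it with OO can produce every observed child phenotype.
  AA → possible child types {A} ✗
  AB → possible child types {A, B} ✓
  AO → possible child types {O, A} ✗
  BB → possible child types {B} ✓
  BO → possible child types {O, B} ✓
  OO → possible child types {O} ✗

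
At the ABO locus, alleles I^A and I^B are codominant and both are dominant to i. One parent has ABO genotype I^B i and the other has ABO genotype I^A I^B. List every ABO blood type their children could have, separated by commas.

Gametes from I^B i × I^A I^B give offspring ABO genotypes I^A I^B, I^A i, I^B I^B, I^B i, i.e. phenotypes A, B, AB.

A, B, AB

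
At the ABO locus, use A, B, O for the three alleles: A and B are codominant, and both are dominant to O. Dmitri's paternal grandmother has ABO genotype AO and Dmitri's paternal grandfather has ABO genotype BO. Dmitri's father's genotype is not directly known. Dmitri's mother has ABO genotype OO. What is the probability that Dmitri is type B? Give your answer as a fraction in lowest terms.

1/4

Dmitri's father's ABO genotype from AO × BO: 1/4 AB, 1/4 AO, 1/4 BO, 1/4 OO.
Crossing each possibility with the mother OO and summing P(type B): 1/4·1/2 + 1/4·0 + 1/4·1/2 + 1/4·0 = 1/4.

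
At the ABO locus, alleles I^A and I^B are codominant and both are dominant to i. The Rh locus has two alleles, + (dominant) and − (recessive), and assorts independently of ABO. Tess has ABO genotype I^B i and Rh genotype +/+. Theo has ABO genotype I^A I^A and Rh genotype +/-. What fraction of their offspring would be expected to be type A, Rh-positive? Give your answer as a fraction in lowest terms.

ABO cross I^B i × I^A I^A → offspring phenotypes: 1/2 A, 1/2 AB.
Rh cross +/+ × +/- → 1 Rh+.
Independent loci: P(type A, Rh-positive) = 1/2 × 1 = 1/2.

1/2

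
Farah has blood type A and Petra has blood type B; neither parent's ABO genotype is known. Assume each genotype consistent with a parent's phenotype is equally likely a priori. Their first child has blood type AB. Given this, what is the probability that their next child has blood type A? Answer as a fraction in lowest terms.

5/36

Possible genotypes: Farah ∈ {I^A I^A, I^A i}; Petra ∈ {I^B I^B, I^B i}.
Weight each parental genotype pair by prior × P(type-AB child):
  I^A I^A × I^B I^B: posterior weight 4/9; P(next child type A) = 0.
  I^A I^A × I^B i: posterior weight 2/9; P(next child type A) = 1/2.
  I^A i × I^B I^B: posterior weight 2/9; P(next child type A) = 0.
  I^A i × I^B i: posterior weight 1/9; P(next child type A) = 1/4.
Weighted sum = 5/36.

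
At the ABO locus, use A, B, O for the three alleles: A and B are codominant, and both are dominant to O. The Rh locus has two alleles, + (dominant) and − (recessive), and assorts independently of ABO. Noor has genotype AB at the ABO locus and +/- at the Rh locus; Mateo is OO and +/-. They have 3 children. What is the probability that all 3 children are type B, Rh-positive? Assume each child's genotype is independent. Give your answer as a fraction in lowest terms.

27/512

ABO cross AB × OO → 1/2 A, 1/2 B.
Rh cross +/- × +/- → 3/4 Rh+, 1/4 Rh-; so P(type B, Rh-positive) = 1/2 × 3/4 = 3/8 per child.
All 3 independent: (3/8)^3 = 27/512.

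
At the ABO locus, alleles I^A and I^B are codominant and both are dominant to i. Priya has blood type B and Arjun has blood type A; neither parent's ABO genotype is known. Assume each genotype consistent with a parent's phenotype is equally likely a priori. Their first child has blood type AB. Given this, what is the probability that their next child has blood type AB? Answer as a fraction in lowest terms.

25/36

Possible genotypes: Priya ∈ {I^B I^B, I^B i}; Arjun ∈ {I^A I^A, I^A i}.
Weight each parental genotype pair by prior × P(type-AB child):
  I^B I^B × I^A I^A: posterior weight 4/9; P(next child type AB) = 1.
  I^B I^B × I^A i: posterior weight 2/9; P(next child type AB) = 1/2.
  I^B i × I^A I^A: posterior weight 2/9; P(next child type AB) = 1/2.
  I^B i × I^A i: posterior weight 1/9; P(next child type AB) = 1/4.
Weighted sum = 25/36.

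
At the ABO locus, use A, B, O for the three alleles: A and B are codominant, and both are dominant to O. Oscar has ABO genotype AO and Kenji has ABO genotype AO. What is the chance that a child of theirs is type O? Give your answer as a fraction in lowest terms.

1/4

ABO cross AO × AO → offspring phenotypes: 1/4 O, 3/4 A.
So P(type O) = 1/4.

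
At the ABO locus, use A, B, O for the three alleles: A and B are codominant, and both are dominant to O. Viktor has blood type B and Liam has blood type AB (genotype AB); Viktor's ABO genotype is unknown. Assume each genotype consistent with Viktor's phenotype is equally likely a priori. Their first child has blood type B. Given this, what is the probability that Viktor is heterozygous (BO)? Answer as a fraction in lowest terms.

Possible genotypes: Viktor ∈ {BB, BO}; Liam ∈ {AB}.
Weight each parental genotype pair by prior × P(type-B child):
  BB × AB: posterior weight 1/2.
  BO × AB: posterior weight 1/2.
Sum the posterior weight over pairs where Viktor is BO: 1/2.

1/2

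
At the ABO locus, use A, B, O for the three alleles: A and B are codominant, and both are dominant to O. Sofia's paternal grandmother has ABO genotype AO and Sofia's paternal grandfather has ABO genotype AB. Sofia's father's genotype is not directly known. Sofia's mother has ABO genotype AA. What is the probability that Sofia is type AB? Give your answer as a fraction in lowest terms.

Sofia's father's ABO genotype from AO × AB: 1/4 AA, 1/4 AB, 1/4 AO, 1/4 BO.
Crossing each possibility with the mother AA and summing P(type AB): 1/4·0 + 1/4·1/2 + 1/4·0 + 1/4·1/2 = 1/4.

1/4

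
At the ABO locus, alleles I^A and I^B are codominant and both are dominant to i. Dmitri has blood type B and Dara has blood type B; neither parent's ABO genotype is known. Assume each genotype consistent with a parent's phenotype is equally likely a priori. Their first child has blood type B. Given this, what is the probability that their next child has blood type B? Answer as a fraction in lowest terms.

Possible genotypes: Dmitri ∈ {I^B I^B, I^B i}; Dara ∈ {I^B I^B, I^B i}.
Weight each parental genotype pair by prior × P(type-B child):
  I^B I^B × I^B I^B: posterior weight 4/15; P(next child type B) = 1.
  I^B I^B × I^B i: posterior weight 4/15; P(next child type B) = 1.
  I^B i × I^B I^B: posterior weight 4/15; P(next child type B) = 1.
  I^B i × I^B i: posterior weight 1/5; P(next child type B) = 3/4.
Weighted sum = 19/20.

19/20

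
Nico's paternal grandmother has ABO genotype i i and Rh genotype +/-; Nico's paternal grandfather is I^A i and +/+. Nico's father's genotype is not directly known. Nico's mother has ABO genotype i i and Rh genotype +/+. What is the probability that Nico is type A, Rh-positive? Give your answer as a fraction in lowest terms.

Nico's father's ABO genotype from i i × I^A i: 1/2 I^A i, 1/2 i i.
Crossing each possibility with the mother i i and summing P(type A): 1/2·1/2 + 1/2·0 = 1/4.
Similarly for Rh via the father's Rh distribution: P(Rh+) = 1.
Independent loci: 1/4 × 1 = 1/4.

1/4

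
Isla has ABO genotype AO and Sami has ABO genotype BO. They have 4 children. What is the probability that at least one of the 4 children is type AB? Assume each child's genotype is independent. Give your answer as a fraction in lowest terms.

ABO cross AO × BO → 1/4 O, 1/4 A, 1/4 B, 1/4 AB.
So P(type AB) = 1/4 per child.
P(none) = (3/4)^4 = 81/256; P(at least one) = 1 − 81/256 = 175/256.

175/256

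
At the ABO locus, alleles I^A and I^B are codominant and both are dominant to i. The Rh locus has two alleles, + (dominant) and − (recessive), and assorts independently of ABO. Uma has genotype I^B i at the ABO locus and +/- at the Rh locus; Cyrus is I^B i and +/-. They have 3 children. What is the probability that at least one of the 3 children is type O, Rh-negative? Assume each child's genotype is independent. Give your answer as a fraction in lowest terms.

721/4096

ABO cross I^B i × I^B i → 1/4 O, 3/4 B.
Rh cross +/- × +/- → 3/4 Rh+, 1/4 Rh-; so P(type O, Rh-negative) = 1/4 × 1/4 = 1/16 per child.
P(none) = (15/16)^3 = 3375/4096; P(at least one) = 1 − 3375/4096 = 721/4096.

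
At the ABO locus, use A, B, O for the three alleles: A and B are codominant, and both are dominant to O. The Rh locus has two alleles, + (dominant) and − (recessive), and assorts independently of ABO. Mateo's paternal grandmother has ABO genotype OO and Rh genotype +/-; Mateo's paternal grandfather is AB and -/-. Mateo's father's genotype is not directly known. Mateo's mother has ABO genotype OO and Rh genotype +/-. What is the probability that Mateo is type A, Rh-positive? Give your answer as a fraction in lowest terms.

Mateo's father's ABO genotype from OO × AB: 1/2 AO, 1/2 BO.
Crossing each possibility with the mother OO and summing P(type A): 1/2·1/2 + 1/2·0 = 1/4.
Similarly for Rh via the father's Rh distribution: P(Rh+) = 5/8.
Independent loci: 1/4 × 5/8 = 5/32.

5/32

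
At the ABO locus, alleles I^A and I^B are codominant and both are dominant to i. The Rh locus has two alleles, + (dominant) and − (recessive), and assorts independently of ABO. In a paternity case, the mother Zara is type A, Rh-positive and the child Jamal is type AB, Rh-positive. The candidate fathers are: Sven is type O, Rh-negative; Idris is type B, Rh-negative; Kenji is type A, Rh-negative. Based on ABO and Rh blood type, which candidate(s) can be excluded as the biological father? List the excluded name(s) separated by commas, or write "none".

A candidate is excluded only if no genotype consistent with his phenotype could produce a type AB, Rh-positive child with a type A, Rh-positive mother.
Sven (type O, Rh-): no genotype consistent with that phenotype can produce a type-AB Rh+ child with a type-A mother.
Kenji (type A, Rh-): no genotype consistent with that phenotype can produce a type-AB Rh+ child with a type-A mother.

Sven, Kenji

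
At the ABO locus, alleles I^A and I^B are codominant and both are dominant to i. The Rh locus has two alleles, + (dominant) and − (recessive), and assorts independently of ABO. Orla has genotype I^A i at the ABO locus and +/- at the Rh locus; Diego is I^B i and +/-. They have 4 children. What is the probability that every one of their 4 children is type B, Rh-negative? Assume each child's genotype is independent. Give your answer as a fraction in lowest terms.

1/65536

ABO cross I^A i × I^B i → 1/4 O, 1/4 A, 1/4 B, 1/4 AB.
Rh cross +/- × +/- → 3/4 Rh+, 1/4 Rh-; so P(type B, Rh-negative) = 1/4 × 1/4 = 1/16 per child.
All 4 independent: (1/16)^4 = 1/65536.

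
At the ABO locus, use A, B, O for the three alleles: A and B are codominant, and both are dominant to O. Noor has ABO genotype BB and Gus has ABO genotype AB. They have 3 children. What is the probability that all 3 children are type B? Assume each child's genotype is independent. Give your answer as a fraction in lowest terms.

1/8

ABO cross BB × AB → 1/2 B, 1/2 AB.
So P(type B) = 1/2 per child.
All 3 independent: (1/2)^3 = 1/8.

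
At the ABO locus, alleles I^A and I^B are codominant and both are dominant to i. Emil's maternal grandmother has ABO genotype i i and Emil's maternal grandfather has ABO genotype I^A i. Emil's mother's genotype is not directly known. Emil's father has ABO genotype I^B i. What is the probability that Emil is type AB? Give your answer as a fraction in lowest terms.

Emil's mother's ABO genotype from i i × I^A i: 1/2 I^A i, 1/2 i i.
Crossing each possibility with the father I^B i and summing P(type AB): 1/2·1/4 + 1/2·0 = 1/8.

1/8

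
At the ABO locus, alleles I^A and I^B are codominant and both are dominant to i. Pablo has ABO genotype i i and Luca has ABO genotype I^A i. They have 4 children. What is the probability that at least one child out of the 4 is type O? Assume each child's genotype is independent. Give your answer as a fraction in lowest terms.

ABO cross i i × I^A i → 1/2 O, 1/2 A.
So P(type O) = 1/2 per child.
P(none) = (1/2)^4 = 1/16; P(at least one) = 1 − 1/16 = 15/16.

15/16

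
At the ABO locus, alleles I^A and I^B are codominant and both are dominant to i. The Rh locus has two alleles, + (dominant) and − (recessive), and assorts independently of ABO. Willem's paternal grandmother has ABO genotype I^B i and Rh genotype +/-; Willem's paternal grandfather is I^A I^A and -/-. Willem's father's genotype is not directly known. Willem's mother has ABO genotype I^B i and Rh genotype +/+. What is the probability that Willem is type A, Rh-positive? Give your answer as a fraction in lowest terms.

Willem's father's ABO genotype from I^B i × I^A I^A: 1/2 I^A I^B, 1/2 I^A i.
Crossing each possibility with the mother I^B i and summing P(type A): 1/2·1/4 + 1/2·1/4 = 1/4.
Similarly for Rh via the father's Rh distribution: P(Rh+) = 1.
Independent loci: 1/4 × 1 = 1/4.

1/4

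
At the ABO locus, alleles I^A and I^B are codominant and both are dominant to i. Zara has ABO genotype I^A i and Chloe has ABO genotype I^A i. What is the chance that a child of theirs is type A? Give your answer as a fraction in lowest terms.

3/4

ABO cross I^A i × I^A i → offspring phenotypes: 1/4 O, 3/4 A.
So P(type A) = 3/4.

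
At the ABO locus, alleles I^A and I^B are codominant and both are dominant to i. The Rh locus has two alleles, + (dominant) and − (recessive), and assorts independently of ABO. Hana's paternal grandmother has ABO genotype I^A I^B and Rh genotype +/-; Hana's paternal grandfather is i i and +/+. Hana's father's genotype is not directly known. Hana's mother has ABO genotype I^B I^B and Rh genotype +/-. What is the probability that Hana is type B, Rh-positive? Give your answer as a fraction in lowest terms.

Hana's father's ABO genotype from I^A I^B × i i: 1/2 I^A i, 1/2 I^B i.
Crossing each possibility with the mother I^B I^B and summing P(type B): 1/2·1/2 + 1/2·1 = 3/4.
Similarly for Rh via the father's Rh distribution: P(Rh+) = 7/8.
Independent loci: 3/4 × 7/8 = 21/32.

21/32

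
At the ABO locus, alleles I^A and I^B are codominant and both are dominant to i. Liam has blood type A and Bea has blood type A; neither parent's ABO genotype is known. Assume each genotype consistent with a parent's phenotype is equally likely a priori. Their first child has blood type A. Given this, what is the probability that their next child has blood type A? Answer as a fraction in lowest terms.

Possible genotypes: Liam ∈ {I^A I^A, I^A i}; Bea ∈ {I^A I^A, I^A i}.
Weight each parental genotype pair by prior × P(type-A child):
  I^A I^A × I^A I^A: posterior weight 4/15; P(next child type A) = 1.
  I^A I^A × I^A i: posterior weight 4/15; P(next child type A) = 1.
  I^A i × I^A I^A: posterior weight 4/15; P(next child type A) = 1.
  I^A i × I^A i: posterior weight 1/5; P(next child type A) = 3/4.
Weighted sum = 19/20.

19/20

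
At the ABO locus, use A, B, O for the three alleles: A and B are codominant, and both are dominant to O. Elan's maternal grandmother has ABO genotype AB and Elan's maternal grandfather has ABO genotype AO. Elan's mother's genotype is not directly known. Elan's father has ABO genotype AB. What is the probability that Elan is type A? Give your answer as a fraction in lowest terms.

3/8

Elan's mother's ABO genotype from AB × AO: 1/4 AA, 1/4 AB, 1/4 AO, 1/4 BO.
Crossing each possibility with the father AB and summing P(type A): 1/4·1/2 + 1/4·1/4 + 1/4·1/2 + 1/4·1/4 = 3/8.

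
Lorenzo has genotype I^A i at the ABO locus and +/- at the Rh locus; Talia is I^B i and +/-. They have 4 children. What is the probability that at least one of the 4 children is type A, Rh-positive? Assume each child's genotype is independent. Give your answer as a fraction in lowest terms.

36975/65536

ABO cross I^A i × I^B i → 1/4 O, 1/4 A, 1/4 B, 1/4 AB.
Rh cross +/- × +/- → 3/4 Rh+, 1/4 Rh-; so P(type A, Rh-positive) = 1/4 × 3/4 = 3/16 per child.
P(none) = (13/16)^4 = 28561/65536; P(at least one) = 1 − 28561/65536 = 36975/65536.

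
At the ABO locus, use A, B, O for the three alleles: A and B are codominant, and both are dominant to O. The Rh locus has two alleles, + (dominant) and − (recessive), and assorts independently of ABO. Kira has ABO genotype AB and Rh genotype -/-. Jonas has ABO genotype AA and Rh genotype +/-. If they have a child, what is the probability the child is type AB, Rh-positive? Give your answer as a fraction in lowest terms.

1/4

ABO cross AB × AA → offspring phenotypes: 1/2 A, 1/2 AB.
Rh cross -/- × +/- → 1/2 Rh+, 1/2 Rh-.
Independent loci: P(type AB, Rh-positive) = 1/2 × 1/2 = 1/4.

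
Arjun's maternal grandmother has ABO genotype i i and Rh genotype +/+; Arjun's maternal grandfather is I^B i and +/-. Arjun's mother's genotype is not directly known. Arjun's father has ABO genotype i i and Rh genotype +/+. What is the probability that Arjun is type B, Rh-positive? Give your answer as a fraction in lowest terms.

1/4

Arjun's mother's ABO genotype from i i × I^B i: 1/2 I^B i, 1/2 i i.
Crossing each possibility with the father i i and summing P(type B): 1/2·1/2 + 1/2·0 = 1/4.
Similarly for Rh via the mother's Rh distribution: P(Rh+) = 1.
Independent loci: 1/4 × 1 = 1/4.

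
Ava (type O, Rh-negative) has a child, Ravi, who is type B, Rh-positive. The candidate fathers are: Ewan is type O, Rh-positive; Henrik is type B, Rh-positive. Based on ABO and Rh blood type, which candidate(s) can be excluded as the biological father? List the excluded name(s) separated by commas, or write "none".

A candidate is excluded only if no genotype consistent with his phenotype could produce a type B, Rh-positive child with a type O, Rh-negative mother.
Ewan (type O, Rh+): no genotype consistent with that phenotype can produce a type-B Rh+ child with a type-O mother.

Ewan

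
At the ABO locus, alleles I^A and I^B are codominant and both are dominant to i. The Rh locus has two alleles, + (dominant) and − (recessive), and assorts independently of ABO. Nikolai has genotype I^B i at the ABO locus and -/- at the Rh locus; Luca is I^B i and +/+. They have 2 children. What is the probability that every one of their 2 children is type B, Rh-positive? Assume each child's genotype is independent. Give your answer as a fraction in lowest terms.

ABO cross I^B i × I^B i → 1/4 O, 3/4 B.
Rh cross -/- × +/+ → 1 Rh+; so P(type B, Rh-positive) = 3/4 × 1 = 3/4 per child.
All 2 independent: (3/4)^2 = 9/16.

9/16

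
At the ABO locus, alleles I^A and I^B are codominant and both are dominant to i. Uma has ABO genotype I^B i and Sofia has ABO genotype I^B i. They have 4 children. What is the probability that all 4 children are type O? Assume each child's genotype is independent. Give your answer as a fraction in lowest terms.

1/256

ABO cross I^B i × I^B i → 1/4 O, 3/4 B.
So P(type O) = 1/4 per child.
All 4 independent: (1/4)^4 = 1/256.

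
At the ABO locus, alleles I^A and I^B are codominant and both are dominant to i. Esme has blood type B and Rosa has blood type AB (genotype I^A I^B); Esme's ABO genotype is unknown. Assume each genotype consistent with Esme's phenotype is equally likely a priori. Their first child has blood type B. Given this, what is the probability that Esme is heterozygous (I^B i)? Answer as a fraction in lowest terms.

1/2

Possible genotypes: Esme ∈ {I^B I^B, I^B i}; Rosa ∈ {I^A I^B}.
Weight each parental genotype pair by prior × P(type-B child):
  I^B I^B × I^A I^B: posterior weight 1/2.
  I^B i × I^A I^B: posterior weight 1/2.
Sum the posterior weight over pairs where Esme is I^B i: 1/2.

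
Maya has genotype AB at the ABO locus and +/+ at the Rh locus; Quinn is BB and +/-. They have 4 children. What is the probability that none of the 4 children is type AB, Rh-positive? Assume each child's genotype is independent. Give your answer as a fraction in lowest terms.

1/16

ABO cross AB × BB → 1/2 B, 1/2 AB.
Rh cross +/+ × +/- → 1 Rh+; so P(type AB, Rh-positive) = 1/2 × 1 = 1/2 per child.
P(not type AB, Rh-positive) = 1/2 for one child; (1/2)^4 = 1/16.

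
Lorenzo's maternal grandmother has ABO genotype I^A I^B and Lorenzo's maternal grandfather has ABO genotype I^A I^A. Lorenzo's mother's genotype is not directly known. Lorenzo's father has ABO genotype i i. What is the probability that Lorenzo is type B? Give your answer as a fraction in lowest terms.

Lorenzo's mother's ABO genotype from I^A I^B × I^A I^A: 1/2 I^A I^A, 1/2 I^A I^B.
Crossing each possibility with the father i i and summing P(type B): 1/2·0 + 1/2·1/2 = 1/4.

1/4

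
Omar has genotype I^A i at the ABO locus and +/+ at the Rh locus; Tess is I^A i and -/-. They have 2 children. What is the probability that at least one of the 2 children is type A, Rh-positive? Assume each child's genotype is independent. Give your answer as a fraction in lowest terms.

15/16

ABO cross I^A i × I^A i → 1/4 O, 3/4 A.
Rh cross +/+ × -/- → 1 Rh+; so P(type A, Rh-positive) = 3/4 × 1 = 3/4 per child.
P(none) = (1/4)^2 = 1/16; P(at least one) = 1 − 1/16 = 15/16.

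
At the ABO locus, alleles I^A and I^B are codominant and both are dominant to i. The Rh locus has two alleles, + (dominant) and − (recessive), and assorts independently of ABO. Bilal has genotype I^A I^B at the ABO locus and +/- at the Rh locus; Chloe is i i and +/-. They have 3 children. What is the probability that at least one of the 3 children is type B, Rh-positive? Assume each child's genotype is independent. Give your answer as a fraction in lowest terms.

387/512

ABO cross I^A I^B × i i → 1/2 A, 1/2 B.
Rh cross +/- × +/- → 3/4 Rh+, 1/4 Rh-; so P(type B, Rh-positive) = 1/2 × 3/4 = 3/8 per child.
P(none) = (5/8)^3 = 125/512; P(at least one) = 1 − 125/512 = 387/512.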